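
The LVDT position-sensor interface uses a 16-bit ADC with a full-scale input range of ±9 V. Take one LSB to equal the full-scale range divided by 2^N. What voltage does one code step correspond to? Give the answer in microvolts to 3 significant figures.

275 µV

Span: 9 V − (-9 V) = 18 V.
2^16 = 65536 levels.
Step size = 18/65536 V = 275 µV.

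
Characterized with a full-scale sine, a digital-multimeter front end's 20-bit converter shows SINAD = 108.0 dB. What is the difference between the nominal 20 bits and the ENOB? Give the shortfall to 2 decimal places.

Effective bits = (108.0 − 1.76)/6.02 = 17.6478.
20 − 17.6478 = 2.35 bits below nominal.

2.35 bits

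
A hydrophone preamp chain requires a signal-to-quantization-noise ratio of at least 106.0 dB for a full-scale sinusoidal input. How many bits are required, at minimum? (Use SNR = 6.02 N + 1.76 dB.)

18 bits

Solving 6.02 N ≥ 106.0 − 1.76: N ≥ 17.316. Round up → N = 18.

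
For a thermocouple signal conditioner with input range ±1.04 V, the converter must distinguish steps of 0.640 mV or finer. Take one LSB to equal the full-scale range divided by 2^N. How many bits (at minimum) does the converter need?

12 bits

Range = 1.04 − (-1.04) = 2.08 V.
2.08 V / 0.640 mV = 3250. Since 2^11 = 2048 and 2^12 = 4096, N = 12.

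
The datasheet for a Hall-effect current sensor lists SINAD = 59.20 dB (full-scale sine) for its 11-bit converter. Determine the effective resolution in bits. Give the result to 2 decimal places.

Inverting SNR = 6.02 N + 1.76: N_eff = (59.20 − 1.76)/6.02 = 9.5415.

9.54 bits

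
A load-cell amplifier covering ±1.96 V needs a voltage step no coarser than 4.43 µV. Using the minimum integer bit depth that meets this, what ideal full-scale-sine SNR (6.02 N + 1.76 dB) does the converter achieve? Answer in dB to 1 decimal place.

Range = 1.96 − (-1.96) = 3.92 V.
Need 2^N ≥ 3.92 V / 4.43 µV = 884900 → N_min = 20.
6.02(20) + 1.76 = 122.16 dB.

122.2 dB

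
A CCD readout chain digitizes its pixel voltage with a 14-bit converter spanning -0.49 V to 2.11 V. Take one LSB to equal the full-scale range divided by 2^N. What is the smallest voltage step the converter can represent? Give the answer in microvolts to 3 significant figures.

159 µV

The full-scale span is 2.11 − (-0.49) = 2.6 V.
There are 2^14 = 16384 steps.
One LSB is 2.6 V / 16384 = 159 µV.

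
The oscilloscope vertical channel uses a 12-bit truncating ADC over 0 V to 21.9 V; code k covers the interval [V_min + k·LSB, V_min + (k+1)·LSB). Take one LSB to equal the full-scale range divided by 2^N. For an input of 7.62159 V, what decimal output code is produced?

1425

Full-scale range = 21.9 V. LSB = 21.9 V / 2^12 ≈ 5.347 mV.
code = ⌊(V_in − V_min)/LSB⌋ = ⌊(V_in − V_min) × 2^12 / range⌋
     = ⌊(7.62159 − (0)) × 4096 / 21.9⌋ = ⌊7.62159 × 4096/21.9⌋
     = ⌊1425.481⌋ = 1425.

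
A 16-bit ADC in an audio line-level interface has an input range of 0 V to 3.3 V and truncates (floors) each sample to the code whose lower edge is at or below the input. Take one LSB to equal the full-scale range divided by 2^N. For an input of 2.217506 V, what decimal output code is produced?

Range is 3.3 V. LSB = 3.3 V / 2^16 ≈ 50.35 µV.
code = ⌊(V_in − V_min)/LSB⌋ = ⌊(V_in − V_min) × 2^16 / range⌋
     = ⌊(2.217506 − (0)) × 65536 / 3.3⌋ = ⌊2.217506 × 65536/3.3⌋
     = ⌊44038.325⌋ = 44038.

44038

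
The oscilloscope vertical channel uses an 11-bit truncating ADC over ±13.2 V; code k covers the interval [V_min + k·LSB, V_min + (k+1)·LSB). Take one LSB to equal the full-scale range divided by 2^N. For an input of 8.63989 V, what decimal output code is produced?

Full-scale range = 13.2 V − (-13.2 V) = 26.4 V. LSB = 26.4 V / 2^11 ≈ 12.89 mV.
V_in − V_min = 8.63989 − (-13.2) = 21.83989 V.
Divide by LSB: 21.83989 × 2048/26.4 = 1694.2460.
Truncating gives code 1694.

1694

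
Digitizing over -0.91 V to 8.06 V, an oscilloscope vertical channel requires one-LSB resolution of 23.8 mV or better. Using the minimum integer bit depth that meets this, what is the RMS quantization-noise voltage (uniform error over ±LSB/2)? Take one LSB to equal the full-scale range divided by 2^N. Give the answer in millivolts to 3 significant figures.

5.06 mV

The full-scale span is 8.06 − (-0.91) = 8.97 V.
Need 2^N ≥ 8.97 V / 23.8 mV = 376.9 → N_min = 9.
One LSB is 8.97 V / 512 = 17.520 mV.
RMS noise = LSB/√12 = 5.06 mV.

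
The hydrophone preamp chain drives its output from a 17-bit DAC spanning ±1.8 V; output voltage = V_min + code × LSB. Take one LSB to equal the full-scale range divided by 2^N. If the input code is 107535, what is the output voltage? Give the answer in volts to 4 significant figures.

1.154 V

The full-scale span is 1.8 − (-1.8) = 3.6 V. LSB = 3.6 V / 2^17.
Output = V_min + (107535/131072) × range = -1.8 + 0.820427 × 3.6 V
      = -1.8 V + 2.95354 V = 1.15354 V.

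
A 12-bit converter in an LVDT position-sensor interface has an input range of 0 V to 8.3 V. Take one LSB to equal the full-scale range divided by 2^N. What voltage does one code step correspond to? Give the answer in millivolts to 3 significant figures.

Full-scale range = 8.3 V.
There are 2^12 = 4096 steps.
LSB = 8.3 V / 2^12 = 2.03 mV.

2.03 mV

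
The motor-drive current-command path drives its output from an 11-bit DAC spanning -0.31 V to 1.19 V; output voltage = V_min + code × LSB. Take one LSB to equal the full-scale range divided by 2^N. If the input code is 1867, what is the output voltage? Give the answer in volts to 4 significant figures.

1.057 V

The full-scale span is 1.19 − (-0.31) = 1.5 V. LSB = 1.5 V / 2^11.
V_out = V_min + code × LSB = -0.31 V + 1867 × 1.5 V / 2048
      = -0.31 + 1.36743 = 1.05743 V.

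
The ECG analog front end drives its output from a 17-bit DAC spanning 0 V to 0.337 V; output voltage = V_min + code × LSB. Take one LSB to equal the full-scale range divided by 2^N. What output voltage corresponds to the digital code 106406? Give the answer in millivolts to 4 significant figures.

273.6 mV

Range is 0.337 V. LSB = 0.337 V / 2^17.
V_out = 0 + 106406 × (0.337/131072) V
      = 0 + 0.273581 = 0.273581 V.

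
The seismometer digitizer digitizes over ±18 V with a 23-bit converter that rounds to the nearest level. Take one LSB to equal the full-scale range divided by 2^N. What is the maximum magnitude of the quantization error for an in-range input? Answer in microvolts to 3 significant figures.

Full-scale range = 18 V − (-18 V) = 36 V.
Step size = 36/8388608 V = 4.2915 µV.
|e|_max = LSB/2 = 2.15 µV.

2.15 µV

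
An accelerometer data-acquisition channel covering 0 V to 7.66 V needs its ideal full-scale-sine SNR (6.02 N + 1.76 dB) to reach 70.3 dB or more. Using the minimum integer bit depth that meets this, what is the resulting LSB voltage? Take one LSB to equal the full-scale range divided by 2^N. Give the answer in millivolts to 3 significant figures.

Span = 7.66 V.
N ≥ (70.3 − 1.76)/6.02 = 11.385 → N_min = 12.
LSB = 7.66 V ÷ 2^12 = 7.66/4096 V = 1.87 mV.

1.87 mV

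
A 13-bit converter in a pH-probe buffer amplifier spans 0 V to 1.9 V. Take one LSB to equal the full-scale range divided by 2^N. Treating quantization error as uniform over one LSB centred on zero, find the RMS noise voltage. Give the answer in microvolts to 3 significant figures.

67.0 µV

Full-scale range = 1.9 V.
LSB = 1.9 V / 2^13 = 231.93 µV.
RMS of a uniform error over width LSB is LSB/√12 = 67.0 µV.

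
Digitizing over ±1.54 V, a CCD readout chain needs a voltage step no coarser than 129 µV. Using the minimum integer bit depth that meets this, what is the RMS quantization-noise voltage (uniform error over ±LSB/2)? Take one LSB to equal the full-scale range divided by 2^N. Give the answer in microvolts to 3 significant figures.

27.1 µV

Span: 1.54 V − (-1.54 V) = 3.08 V.
Need 2^N ≥ 3.08 V / 129 µV = 23880 → N_min = 15.
LSB = 3.08 V / 2^15 = 93.994 µV.
σ_q = LSB/√12 = 93.994 µV/3.4641 = 27.1 µV.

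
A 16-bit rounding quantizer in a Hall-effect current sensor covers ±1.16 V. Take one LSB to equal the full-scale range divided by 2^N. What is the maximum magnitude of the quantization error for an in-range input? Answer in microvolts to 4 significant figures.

Full-scale range = 1.16 V − (-1.16 V) = 2.32 V.
LSB = 2.32 V ÷ 2^16 = 2.32/65536 V = 35.4004 µV.
A rounding quantizer has |error| ≤ LSB/2 = 17.70 µV.

17.70 µV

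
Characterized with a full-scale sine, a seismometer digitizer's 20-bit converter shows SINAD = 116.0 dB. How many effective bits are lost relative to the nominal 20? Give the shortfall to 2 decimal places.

1.02 bits

N_eff = (116.0 − 1.76)/6.02 = 18.9767 bits.
20 − 18.9767 = 1.02 bits below nominal.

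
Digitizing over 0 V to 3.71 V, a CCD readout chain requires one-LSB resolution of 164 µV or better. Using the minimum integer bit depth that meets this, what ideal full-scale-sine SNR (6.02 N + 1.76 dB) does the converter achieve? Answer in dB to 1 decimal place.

Span = 3.71 V.
Need 2^N ≥ 3.71 V / 164 µV = 22620 → N_min = 15.
6.02(15) + 1.76 = 92.06 dB.

92.1 dB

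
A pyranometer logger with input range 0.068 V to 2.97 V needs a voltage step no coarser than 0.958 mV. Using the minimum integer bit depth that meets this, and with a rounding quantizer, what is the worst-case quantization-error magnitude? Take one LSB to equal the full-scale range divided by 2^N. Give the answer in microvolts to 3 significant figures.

354 µV

Full-scale range = 2.97 V − (0.068 V) = 2.902 V.
Required number of levels: 2.902/0.958 mV = 3029.2; smallest N with 2^N ≥ that is 12.
One LSB is 2.902 V / 4096 = 0.70850 mV.
Half an LSB is 354 µV.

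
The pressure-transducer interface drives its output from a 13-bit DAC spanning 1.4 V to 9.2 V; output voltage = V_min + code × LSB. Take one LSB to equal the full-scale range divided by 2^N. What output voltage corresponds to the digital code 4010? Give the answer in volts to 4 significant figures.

Range = 9.2 − (1.4) = 7.8 V. LSB = 7.8 V / 2^13.
Output = V_min + (4010/8192) × range = 1.4 + 0.489502 × 7.8 V
      = 1.4 V + 3.81812 V = 5.21812 V.

5.218 V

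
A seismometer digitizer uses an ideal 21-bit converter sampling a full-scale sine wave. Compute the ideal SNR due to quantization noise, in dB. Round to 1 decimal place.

128.2 dB

Ideal quantization SNR: 6.02 × 21 + 1.76 dB = 128.2 dB.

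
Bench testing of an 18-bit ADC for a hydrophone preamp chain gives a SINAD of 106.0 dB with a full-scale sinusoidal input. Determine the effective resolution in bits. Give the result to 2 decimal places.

17.32 bits

(106.0 − 1.76) / 6.02 = 104.24/6.02 = 17.3156 effective bits.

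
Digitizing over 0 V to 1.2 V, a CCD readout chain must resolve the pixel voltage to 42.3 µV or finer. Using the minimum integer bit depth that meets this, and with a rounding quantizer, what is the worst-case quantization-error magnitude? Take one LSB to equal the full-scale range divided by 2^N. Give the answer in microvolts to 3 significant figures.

18.3 µV

V_FS = 1.2 V.
1.2 V / 42.3 µV = 28370. Since 2^14 = 16384 and 2^15 = 32768, N = 15.
LSB = 1.2 V ÷ 2^15 = 1.2/32768 V = 36.621 µV.
Half an LSB is 18.3 µV.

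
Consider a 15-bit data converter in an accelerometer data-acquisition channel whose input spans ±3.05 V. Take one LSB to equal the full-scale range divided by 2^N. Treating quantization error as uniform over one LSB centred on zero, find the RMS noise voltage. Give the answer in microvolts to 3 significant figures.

53.7 µV

Span: 3.05 V − (-3.05 V) = 6.1 V.
LSB = 6.1 V ÷ 2^15 = 6.1/32768 V = 186.16 µV.
For a uniform distribution on [−LSB/2, +LSB/2], V_rms = LSB/√12 = 186.16 µV/3.4641 = 53.7 µV.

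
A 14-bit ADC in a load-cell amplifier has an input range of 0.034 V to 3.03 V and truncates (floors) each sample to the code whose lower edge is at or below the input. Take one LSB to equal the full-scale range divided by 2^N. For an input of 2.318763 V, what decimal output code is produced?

12494

Range = 3.03 − (0.034) = 2.996 V. LSB = 2.996 V / 2^14 ≈ 182.9 µV.
(V_in − V_min) × 2^14/range = (2.318763 − (0.034)) × 16384/2.996 = 12494.512.
Floor → code = 12494.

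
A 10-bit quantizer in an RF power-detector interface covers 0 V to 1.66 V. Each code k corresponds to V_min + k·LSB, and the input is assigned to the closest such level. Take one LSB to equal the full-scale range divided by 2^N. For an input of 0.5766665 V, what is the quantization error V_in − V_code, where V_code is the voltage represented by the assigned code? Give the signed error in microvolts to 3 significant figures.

Range is 1.66 V. LSB = 1.66 V / 2^10 ≈ 1.621 mV.
(V_in − V_min)/LSB = (0.5766665 − (0)) × 1024/1.66 = 355.7268 → nearest code k = 356.
V_code = V_min + k × range/2^10 = 0 + 356 × 1.66/1024 = 0.5771093750 V.
Error = V_in − V_code = 0.5766665 − (0.5771093750) = −443 µV.

−443 µV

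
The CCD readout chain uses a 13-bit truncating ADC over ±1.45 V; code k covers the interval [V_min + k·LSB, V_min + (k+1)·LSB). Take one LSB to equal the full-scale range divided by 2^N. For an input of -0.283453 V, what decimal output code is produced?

Full-scale range = 1.45 V − (-1.45 V) = 2.9 V. LSB = 2.9 V / 2^13 ≈ 354.0 µV.
(V_in − V_min) × 2^13/range = (-0.283453 − (-1.45)) × 8192/2.9 = 3295.294.
Floor → code = 3295.

3295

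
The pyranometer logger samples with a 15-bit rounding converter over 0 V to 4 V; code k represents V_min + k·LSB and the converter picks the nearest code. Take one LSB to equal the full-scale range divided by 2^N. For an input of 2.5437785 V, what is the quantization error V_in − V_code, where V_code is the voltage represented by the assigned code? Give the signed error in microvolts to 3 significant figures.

Range is 4 V. LSB = 4 V / 2^15 ≈ 122.1 µV.
Position in LSBs: (2.5437785 − (0)) × 32768/4 = 20838.6335; rounding gives k = 20839.
Reconstructed level: 0 + 20839 × 4/32768 V = 2.5438232422 V.
Error = V_in − V_code = 2.5437785 − (2.5438232422) = −44.7 µV.

−44.7 µV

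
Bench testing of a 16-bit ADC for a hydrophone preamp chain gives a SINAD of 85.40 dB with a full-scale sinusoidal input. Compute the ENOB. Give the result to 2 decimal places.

13.89 bits

(85.40 − 1.76) / 6.02 = 83.64/6.02 = 13.8937 effective bits.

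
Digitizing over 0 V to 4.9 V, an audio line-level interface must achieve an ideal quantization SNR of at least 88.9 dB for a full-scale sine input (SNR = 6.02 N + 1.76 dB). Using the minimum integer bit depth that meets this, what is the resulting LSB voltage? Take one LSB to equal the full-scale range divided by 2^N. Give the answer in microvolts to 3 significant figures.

V_FS = 4.9 V.
N ≥ (88.9 − 1.76)/6.02 = 14.475 → N_min = 15.
Step size = 4.9/32768 V = 150 µV.

150 µV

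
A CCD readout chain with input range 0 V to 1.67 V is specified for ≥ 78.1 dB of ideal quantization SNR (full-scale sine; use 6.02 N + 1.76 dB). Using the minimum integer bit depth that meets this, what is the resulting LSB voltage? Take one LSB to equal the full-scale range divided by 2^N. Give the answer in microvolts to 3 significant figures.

204 µV

Range is 1.67 V.
Required N = ⌈(78.1 − 1.76)/6.02⌉ = ⌈12.681⌉ = 13.
LSB = 1.67 V ÷ 2^13 = 1.67/8192 V = 204 µV.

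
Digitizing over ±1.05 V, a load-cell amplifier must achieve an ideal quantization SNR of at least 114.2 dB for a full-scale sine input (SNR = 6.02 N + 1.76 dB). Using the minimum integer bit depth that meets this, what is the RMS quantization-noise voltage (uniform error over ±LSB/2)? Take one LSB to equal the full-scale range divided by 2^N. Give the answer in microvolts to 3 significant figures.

Range = 1.05 − (-1.05) = 2.1 V.
N ≥ (114.2 − 1.76)/6.02 = 18.678 → N_min = 19.
LSB = 2.1 V ÷ 2^19 = 2.1/524288 V = 4.0054 µV.
RMS noise = LSB/√12 = 1.16 µV.

1.16 µV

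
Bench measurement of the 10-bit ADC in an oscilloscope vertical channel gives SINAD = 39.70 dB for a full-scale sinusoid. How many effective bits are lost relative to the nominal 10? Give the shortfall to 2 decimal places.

3.70 bits

Effective bits = (39.70 − 1.76)/6.02 = 6.3023.
10 − 6.3023 = 3.70 bits below nominal.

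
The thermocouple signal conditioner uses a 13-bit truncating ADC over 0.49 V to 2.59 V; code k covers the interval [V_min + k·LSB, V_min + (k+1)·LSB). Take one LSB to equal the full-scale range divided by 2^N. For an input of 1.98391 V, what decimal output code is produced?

The full-scale span is 2.59 − (0.49) = 2.1 V. LSB = 2.1 V / 2^13 ≈ 256.3 µV.
(V_in − V_min) × 2^13/range = (1.98391 − (0.49)) × 8192/2.1 = 5827.672.
Floor → code = 5827.

5827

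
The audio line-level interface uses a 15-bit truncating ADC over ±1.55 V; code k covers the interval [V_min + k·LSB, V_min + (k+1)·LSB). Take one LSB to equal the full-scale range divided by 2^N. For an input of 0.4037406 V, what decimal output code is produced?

Range = 1.55 − (-1.55) = 3.1 V. LSB = 3.1 V / 2^15 ≈ 94.60 µV.
V_in − V_min = 0.4037406 − (-1.55) = 1.9537406 V.
Divide by LSB: 1.9537406 × 32768/3.1 = 20651.6684.
Truncating gives code 20651.

20651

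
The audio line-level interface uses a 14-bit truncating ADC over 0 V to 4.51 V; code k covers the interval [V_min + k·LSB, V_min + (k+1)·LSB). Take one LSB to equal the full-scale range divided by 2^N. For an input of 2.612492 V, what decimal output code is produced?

V_FS = 4.51 V. LSB = 4.51 V / 2^14 ≈ 275.3 µV.
(V_in − V_min) × 2^14/range = (2.612492 − (0)) × 16384/4.51 = 9490.703.
Floor → code = 9490.

9490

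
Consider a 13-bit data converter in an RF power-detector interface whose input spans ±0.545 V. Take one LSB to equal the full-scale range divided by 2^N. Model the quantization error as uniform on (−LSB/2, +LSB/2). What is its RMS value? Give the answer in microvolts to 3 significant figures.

The full-scale span is 0.545 − (-0.545) = 1.09 V.
One LSB is 1.09 V / 8192 = 133.06 µV.
RMS of a uniform error over width LSB is LSB/√12 = 38.4 µV.

38.4 µV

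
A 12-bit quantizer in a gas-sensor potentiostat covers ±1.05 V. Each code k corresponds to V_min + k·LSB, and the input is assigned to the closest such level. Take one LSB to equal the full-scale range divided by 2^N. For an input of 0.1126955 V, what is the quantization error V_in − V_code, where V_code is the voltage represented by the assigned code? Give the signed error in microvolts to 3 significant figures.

The full-scale span is 1.05 − (-1.05) = 2.1 V. LSB = 2.1 V / 2^12 ≈ 0.5127 mV.
Position in LSBs: (0.1126955 − (-1.05)) × 4096/2.1 = 2267.8099; rounding gives k = 2268.
V_code = V_min + k × range/2^12 = -1.05 + 2268 × 2.1/4096 = 0.1127929688 V.
e = 0.1126955 − (0.1127929688) = −97.5 µV.

−97.5 µV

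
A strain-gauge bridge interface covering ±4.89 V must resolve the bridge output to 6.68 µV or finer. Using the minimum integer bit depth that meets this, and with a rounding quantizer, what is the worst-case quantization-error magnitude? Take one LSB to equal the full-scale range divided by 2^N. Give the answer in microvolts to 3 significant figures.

Span: 4.89 V − (-4.89 V) = 9.78 V.
Levels needed ≥ 9.78/6.68 µV = 1.464e6. 2^21 = 2097152 suffices, so N_min = 21.
One LSB is 9.78 V / 2097152 = 4.6635 µV.
Max error for round-to-nearest is LSB/2 = 2.33 µV.

2.33 µV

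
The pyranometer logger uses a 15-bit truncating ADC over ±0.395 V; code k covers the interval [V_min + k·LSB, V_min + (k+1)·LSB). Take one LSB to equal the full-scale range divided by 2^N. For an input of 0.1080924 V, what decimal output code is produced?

Range = 0.395 − (-0.395) = 0.79 V. LSB = 0.79 V / 2^15 ≈ 24.11 µV.
V_in − V_min = 0.1080924 − (-0.395) = 0.5030924 V.
Divide by LSB: 0.5030924 × 32768/0.79 = 20867.5086.
Truncating gives code 20867.

20867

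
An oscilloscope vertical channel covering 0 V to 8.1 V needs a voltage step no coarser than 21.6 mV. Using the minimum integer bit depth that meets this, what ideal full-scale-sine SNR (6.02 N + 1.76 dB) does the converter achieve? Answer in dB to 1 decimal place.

55.9 dB

Full-scale range = 8.1 V.
8.1 V / 21.6 mV = 375.0. Since 2^8 = 256 and 2^9 = 512, N = 9.
Ideal SNR at N = 9: 6.02·9 + 1.76 = 55.9 dB.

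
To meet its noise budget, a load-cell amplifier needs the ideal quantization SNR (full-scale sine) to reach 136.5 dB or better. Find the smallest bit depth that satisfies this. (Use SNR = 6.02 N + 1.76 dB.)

Solving 6.02 N ≥ 136.5 − 1.76: N ≥ 22.382. Round up → N = 23.

23 bits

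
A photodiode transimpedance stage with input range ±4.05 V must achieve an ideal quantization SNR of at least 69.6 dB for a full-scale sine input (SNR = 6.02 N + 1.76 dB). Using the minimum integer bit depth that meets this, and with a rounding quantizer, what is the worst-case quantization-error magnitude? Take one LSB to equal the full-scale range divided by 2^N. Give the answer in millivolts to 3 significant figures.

The full-scale span is 4.05 − (-4.05) = 8.1 V.
6.02 N + 1.76 ≥ 69.6 gives N ≥ 11.269, so the minimum integer is 12.
LSB = 8.1 V ÷ 2^12 = 8.1/4096 V = 1.9775 mV.
Max error for round-to-nearest is LSB/2 = 0.989 mV.

0.989 mV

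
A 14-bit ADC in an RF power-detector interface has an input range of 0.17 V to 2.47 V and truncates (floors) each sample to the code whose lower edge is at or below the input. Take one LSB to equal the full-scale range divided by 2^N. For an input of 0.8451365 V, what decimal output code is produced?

Range = 2.47 − (0.17) = 2.3 V. LSB = 2.3 V / 2^14 ≈ 140.4 µV.
code = ⌊(V_in − V_min)/LSB⌋ = ⌊(V_in − V_min) × 2^14 / range⌋
     = ⌊(0.8451365 − (0.17)) × 16384 / 2.3⌋ = ⌊0.6751365 × 16384/2.3⌋
     = ⌊4809.320⌋ = 4809.

4809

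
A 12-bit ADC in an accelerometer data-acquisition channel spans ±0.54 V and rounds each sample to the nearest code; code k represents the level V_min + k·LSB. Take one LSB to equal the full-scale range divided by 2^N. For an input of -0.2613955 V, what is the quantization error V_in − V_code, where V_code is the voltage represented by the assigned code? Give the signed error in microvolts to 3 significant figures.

−96.7 µV

The full-scale span is 0.54 − (-0.54) = 1.08 V. LSB = 1.08 V / 2^12 ≈ 263.7 µV.
Position in LSBs: (-0.2613955 − (-0.54)) × 4096/1.08 = 1056.6334; rounding gives k = 1057.
V_code = V_min + k × range/2^12 = -0.54 + 1057 × 1.08/4096 = -0.2612988281 V.
e = -0.2613955 − (-0.2612988281) = −96.7 µV.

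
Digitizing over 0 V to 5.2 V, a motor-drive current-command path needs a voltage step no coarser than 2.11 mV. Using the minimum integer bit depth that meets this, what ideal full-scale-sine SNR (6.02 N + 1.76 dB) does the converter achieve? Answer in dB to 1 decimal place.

74.0 dB

Range is 5.2 V.
Required number of levels: 5.2/2.11 mV = 2464.5; smallest N with 2^N ≥ that is 12.
SNR = 6.02 × 12 + 1.76 = 74.00 dB.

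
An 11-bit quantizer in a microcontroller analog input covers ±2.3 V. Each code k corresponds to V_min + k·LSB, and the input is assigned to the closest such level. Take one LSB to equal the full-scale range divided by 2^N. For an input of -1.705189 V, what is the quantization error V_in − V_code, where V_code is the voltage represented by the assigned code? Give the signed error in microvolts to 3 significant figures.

Range = 2.3 − (-2.3) = 4.6 V. LSB = 4.6 V / 2^11 ≈ 2.246 mV.
(-1.705189 − (-2.3)) / LSB = 0.594811 × 2048/4.6 = 264.8202. Nearest integer: k = 265.
V_code = V_min + k × range/2^11 = -2.3 + 265 × 4.6/2048 = -1.704785156 V.
e = -1.705189 − (-1.704785156) = −404 µV.

−404 µV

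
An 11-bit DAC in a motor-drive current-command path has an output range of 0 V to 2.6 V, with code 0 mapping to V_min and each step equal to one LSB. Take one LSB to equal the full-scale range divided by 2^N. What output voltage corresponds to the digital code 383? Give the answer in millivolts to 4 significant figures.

V_FS = 2.6 V. LSB = 2.6 V / 2^11.
Output = V_min + (383/2048) × range = 0 + 0.187012 × 2.6 V
      = 0 V + 0.486230 V = 0.486230 V.

486.2 mV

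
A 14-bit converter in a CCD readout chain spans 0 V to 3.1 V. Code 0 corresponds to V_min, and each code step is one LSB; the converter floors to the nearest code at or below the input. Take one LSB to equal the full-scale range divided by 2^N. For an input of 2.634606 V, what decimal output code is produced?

13924

V_FS = 3.1 V. LSB = 3.1 V / 2^14 ≈ 189.2 µV.
(V_in − V_min) × 2^14/range = (2.634606 − (0)) × 16384/3.1 = 13924.318.
Floor → code = 13924.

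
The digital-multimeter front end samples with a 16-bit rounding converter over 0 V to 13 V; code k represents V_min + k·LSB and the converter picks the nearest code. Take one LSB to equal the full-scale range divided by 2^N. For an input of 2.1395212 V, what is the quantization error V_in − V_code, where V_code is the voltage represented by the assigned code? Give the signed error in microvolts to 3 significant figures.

Range is 13 V. LSB = 13 V / 2^16 ≈ 198.4 µV.
Position in LSBs: (2.1395212 − (0)) × 65536/13 = 10785.8201; rounding gives k = 10786.
Reconstructed level: 0 + 10786 × 13/65536 V = 2.1395568848 V.
e = 2.1395212 − (2.1395568848) = −35.7 µV.

−35.7 µV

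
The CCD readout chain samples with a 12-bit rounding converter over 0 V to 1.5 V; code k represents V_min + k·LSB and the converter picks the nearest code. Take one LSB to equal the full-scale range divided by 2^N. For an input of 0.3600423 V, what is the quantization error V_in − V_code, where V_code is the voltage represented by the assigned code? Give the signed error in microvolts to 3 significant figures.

+56.9 µV

Range is 1.5 V. LSB = 1.5 V / 2^12 ≈ 366.2 µV.
(0.3600423 − (0)) / LSB = 0.3600423 × 4096/1.5 = 983.1555. Nearest integer: k = 983.
Reconstructed level: 0 + 983 × 1.5/4096 V = 0.3599853516 V.
V_in − V_code = 0.3600423 − (0.3599853516) = +56.9 µV.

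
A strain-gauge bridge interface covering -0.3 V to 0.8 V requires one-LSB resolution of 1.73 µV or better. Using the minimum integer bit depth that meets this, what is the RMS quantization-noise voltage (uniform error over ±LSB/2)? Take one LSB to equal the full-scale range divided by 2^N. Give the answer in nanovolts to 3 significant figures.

Span: 0.8 V − (-0.3 V) = 1.1 V.
Required number of levels: 1.1/1.73 µV = 635840; smallest N with 2^N ≥ that is 20.
Step size = 1.1/1048576 V = 1.0490 µV.
RMS noise = LSB/√12 = 303 nV.

303 nV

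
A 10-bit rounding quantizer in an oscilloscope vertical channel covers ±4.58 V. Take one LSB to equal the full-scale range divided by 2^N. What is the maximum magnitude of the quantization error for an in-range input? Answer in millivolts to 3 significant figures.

4.47 mV

The full-scale span is 4.58 − (-4.58) = 9.16 V.
LSB = 9.16 V ÷ 2^10 = 9.16/1024 V = 8.9453 mV.
|e|_max = LSB/2 = 4.47 mV.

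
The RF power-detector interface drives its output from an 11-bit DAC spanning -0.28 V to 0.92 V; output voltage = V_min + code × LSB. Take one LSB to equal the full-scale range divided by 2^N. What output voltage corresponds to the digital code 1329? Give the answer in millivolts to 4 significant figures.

Range = 0.92 − (-0.28) = 1.2 V. LSB = 1.2 V / 2^11.
V_out = V_min + code × LSB = -0.28 V + 1329 × 1.2 V / 2048
      = -0.28 V + 0.778711 V = 0.498711 V.

498.7 mV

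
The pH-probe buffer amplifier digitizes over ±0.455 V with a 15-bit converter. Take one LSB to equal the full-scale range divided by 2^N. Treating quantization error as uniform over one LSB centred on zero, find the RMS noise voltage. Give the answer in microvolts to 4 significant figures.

The full-scale span is 0.455 − (-0.455) = 0.91 V.
One LSB is 0.91 V / 32768 = 27.7710 µV.
V_rms = LSB/√12 = 27.7710 µV / √12 = 8.017 µV.

8.017 µV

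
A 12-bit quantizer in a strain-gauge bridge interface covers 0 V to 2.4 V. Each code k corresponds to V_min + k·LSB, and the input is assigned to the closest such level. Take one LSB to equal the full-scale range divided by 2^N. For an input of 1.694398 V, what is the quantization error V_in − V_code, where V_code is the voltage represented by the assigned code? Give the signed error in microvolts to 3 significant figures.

−133 µV

Full-scale range = 2.4 V. LSB = 2.4 V / 2^12 ≈ 0.5859 mV.
Position in LSBs: (1.694398 − (0)) × 4096/2.4 = 2891.7726; rounding gives k = 2892.
V_code = 0 + (2892/4096) × 2.4 = 1.694531250 V.
V_in − V_code = 1.694398 − (1.694531250) = −133 µV.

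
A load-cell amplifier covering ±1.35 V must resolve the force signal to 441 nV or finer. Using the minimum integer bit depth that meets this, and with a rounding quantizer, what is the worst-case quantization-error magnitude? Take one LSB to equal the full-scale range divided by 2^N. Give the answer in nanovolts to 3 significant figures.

The full-scale span is 1.35 − (-1.35) = 2.7 V.
2.7 V / 441 nV = 6.122e6. Since 2^22 = 4194304 and 2^23 = 8388608, N = 23.
Step size = 2.7/8388608 V = 321.87 nV.
Max error for round-to-nearest is LSB/2 = 161 nV.

161 nV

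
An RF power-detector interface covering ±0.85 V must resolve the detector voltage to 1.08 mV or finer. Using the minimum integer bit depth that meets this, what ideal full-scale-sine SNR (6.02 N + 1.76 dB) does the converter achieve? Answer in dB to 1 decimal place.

Range = 0.85 − (-0.85) = 1.7 V.
Required number of levels: 1.7/1.08 mV = 1574.1; smallest N with 2^N ≥ that is 11.
SNR = 6.02 × 11 + 1.76 = 67.98 dB.

68.0 dB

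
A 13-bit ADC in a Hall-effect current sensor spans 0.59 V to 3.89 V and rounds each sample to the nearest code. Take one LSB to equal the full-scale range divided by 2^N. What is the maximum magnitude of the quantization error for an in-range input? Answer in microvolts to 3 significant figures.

201 µV

The full-scale span is 3.89 − (0.59) = 3.3 V.
LSB = 3.3 V ÷ 2^13 = 3.3/8192 V = 402.83 µV.
|e|_max = LSB/2 = 201 µV.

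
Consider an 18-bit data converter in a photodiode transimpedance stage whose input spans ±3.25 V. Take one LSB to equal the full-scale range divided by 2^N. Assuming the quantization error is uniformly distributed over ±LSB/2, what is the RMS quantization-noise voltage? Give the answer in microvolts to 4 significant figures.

7.158 µV

Span: 3.25 V − (-3.25 V) = 6.5 V.
LSB = 6.5 V ÷ 2^18 = 6.5/262144 V = 24.7955 µV.
V_rms = LSB/√12 = 24.7955 µV / √12 = 7.158 µV.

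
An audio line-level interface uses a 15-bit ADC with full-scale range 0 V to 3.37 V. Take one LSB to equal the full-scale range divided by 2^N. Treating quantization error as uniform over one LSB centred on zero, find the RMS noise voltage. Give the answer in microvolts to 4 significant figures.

V_FS = 3.37 V.
One LSB is 3.37 V / 32768 = 102.844 µV.
σ_q = LSB/√12 = 102.844 µV/3.4641 = 29.69 µV.

29.69 µV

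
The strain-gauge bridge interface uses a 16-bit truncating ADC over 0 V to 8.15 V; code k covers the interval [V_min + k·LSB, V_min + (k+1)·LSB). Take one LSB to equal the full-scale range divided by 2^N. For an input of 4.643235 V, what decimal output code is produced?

V_FS = 8.15 V. LSB = 8.15 V / 2^16 ≈ 124.4 µV.
V_in − V_min = 4.643235 − (0) = 4.643235 V.
Divide by LSB: 4.643235 × 65536/8.15 = 37337.3066.
Truncating gives code 37337.

37337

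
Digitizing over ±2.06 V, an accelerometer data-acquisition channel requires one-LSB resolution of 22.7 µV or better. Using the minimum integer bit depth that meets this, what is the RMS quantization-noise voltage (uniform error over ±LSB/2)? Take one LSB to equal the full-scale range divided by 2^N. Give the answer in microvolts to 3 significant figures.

Range = 2.06 − (-2.06) = 4.12 V.
Need 2^N ≥ 4.12 V / 22.7 µV = 181500 → N_min = 18.
One LSB is 4.12 V / 262144 = 15.717 µV.
RMS noise = LSB/√12 = 4.54 µV.

4.54 µV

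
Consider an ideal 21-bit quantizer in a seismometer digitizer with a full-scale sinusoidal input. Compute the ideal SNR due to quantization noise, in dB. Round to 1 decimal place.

128.2 dB

Ideal quantization SNR: 6.02 × 21 + 1.76 dB = 128.2 dB.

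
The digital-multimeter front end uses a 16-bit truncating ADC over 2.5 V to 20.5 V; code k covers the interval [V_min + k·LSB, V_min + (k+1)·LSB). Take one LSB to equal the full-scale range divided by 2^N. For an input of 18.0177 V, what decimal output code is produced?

56498

Span: 20.5 V − (2.5 V) = 18 V. LSB = 18 V / 2^16 ≈ 274.7 µV.
(V_in − V_min) × 2^16/range = (18.0177 − (2.5)) × 65536/18 = 56498.222.
Floor → code = 56498.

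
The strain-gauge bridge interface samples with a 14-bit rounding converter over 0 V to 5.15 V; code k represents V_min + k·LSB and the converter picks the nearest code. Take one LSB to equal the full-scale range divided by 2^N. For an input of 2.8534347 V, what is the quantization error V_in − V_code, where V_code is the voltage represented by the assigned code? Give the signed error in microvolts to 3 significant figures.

V_FS = 5.15 V. LSB = 5.15 V / 2^14 ≈ 314.3 µV.
Position in LSBs: (2.8534347 − (0)) × 16384/5.15 = 9077.8008; rounding gives k = 9078.
V_code = V_min + k × range/2^14 = 0 + 9078 × 5.15/16384 = 2.8534973145 V.
V_in − V_code = 2.8534347 − (2.8534973145) = −62.6 µV.

−62.6 µV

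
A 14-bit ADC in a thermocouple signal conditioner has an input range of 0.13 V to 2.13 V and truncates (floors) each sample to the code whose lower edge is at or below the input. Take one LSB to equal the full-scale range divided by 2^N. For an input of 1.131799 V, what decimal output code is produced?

8206

Range = 2.13 − (0.13) = 2 V. LSB = 2 V / 2^14 ≈ 122.1 µV.
V_in − V_min = 1.131799 − (0.13) = 1.001799 V.
Divide by LSB: 1.001799 × 16384/2 = 8206.7374.
Truncating gives code 8206.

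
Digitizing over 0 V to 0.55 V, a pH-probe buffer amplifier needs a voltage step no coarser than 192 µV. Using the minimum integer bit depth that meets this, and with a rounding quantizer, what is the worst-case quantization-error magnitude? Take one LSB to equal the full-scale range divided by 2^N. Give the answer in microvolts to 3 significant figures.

Full-scale range = 0.55 V.
Need 2^N ≥ 0.55 V / 192 µV = 2865 → N_min = 12.
Step size = 0.55/4096 V = 134.28 µV.
Half an LSB is 67.1 µV.

67.1 µV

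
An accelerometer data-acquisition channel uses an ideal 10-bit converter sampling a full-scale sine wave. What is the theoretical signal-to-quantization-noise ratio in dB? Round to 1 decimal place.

For an ideal N-bit converter with full-scale sine input, SNR = 6.02 N + 1.76 dB. SNR = 6.02 × 10 + 1.76 = 60.20 + 1.76 = 61.96 dB.

62.0 dB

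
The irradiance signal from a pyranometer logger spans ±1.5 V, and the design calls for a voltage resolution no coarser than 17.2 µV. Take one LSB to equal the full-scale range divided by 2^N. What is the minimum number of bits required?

Full-scale range = 1.5 V − (-1.5 V) = 3 V.
3 V / 17.2 µV = 174400. Since 2^17 = 131072 and 2^18 = 262144, N = 18.

18 bits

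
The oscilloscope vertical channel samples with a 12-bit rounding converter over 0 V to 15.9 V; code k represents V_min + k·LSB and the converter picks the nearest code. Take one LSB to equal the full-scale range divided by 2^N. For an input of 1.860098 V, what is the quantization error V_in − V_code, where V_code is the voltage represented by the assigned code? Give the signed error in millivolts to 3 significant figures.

+0.699 mV

Full-scale range = 15.9 V. LSB = 15.9 V / 2^12 ≈ 3.882 mV.
Position in LSBs: (1.860098 − (0)) × 4096/15.9 = 479.1800; rounding gives k = 479.
Reconstructed level: 0 + 479 × 15.9/4096 V = 1.859399414 V.
Error = V_in − V_code = 1.860098 − (1.859399414) = +0.699 mV.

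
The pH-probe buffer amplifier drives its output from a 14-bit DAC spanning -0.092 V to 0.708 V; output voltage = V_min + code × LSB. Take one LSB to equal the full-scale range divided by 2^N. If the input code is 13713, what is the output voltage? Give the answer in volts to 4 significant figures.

0.5776 V

The full-scale span is 0.708 − (-0.092) = 0.8 V. LSB = 0.8 V / 2^14.
V_out = -0.092 + 13713 × (0.8/16384) V
      = -0.092 V + 0.669580 V = 0.577580 V.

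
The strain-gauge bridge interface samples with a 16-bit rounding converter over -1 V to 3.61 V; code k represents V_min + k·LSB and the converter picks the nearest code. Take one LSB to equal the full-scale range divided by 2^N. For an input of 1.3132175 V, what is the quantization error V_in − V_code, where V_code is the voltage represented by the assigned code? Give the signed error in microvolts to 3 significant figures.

Full-scale range = 3.61 V − (-1 V) = 4.61 V. LSB = 4.61 V / 2^16 ≈ 70.34 µV.
(V_in − V_min)/LSB = (1.3132175 − (-1)) × 65536/4.61 = 32884.8204 → nearest code k = 32885.
Reconstructed level: -1 + 32885 × 4.61/65536 V = 1.3132301331 V.
Error = V_in − V_code = 1.3132175 − (1.3132301331) = −12.6 µV.

−12.6 µV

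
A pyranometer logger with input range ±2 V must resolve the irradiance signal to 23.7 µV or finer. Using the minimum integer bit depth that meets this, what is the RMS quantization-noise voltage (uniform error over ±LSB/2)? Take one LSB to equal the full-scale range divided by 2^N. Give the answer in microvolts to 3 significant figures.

Range = 2 − (-2) = 4 V.
Levels needed ≥ 4/23.7 µV = 168800. 2^18 = 262144 suffices, so N_min = 18.
One LSB is 4 V / 262144 = 15.259 µV.
RMS noise = LSB/√12 = 4.40 µV.

4.40 µV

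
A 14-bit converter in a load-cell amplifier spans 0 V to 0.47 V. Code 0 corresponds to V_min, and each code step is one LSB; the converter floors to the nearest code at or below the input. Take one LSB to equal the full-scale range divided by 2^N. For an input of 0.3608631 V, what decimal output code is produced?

Range is 0.47 V. LSB = 0.47 V / 2^14 ≈ 28.69 µV.
code = ⌊(V_in − V_min)/LSB⌋ = ⌊(V_in − V_min) × 2^14 / range⌋
     = ⌊(0.3608631 − (0)) × 16384 / 0.47⌋ = ⌊0.3608631 × 16384/0.47⌋
     = ⌊12579.534⌋ = 12579.

12579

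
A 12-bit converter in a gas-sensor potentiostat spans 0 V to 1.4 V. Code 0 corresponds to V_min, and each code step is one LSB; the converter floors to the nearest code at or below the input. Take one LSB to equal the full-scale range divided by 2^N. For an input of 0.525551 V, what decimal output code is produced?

1537

Range is 1.4 V. LSB = 1.4 V / 2^12 ≈ 341.8 µV.
code = ⌊(V_in − V_min)/LSB⌋ = ⌊(V_in − V_min) × 2^12 / range⌋
     = ⌊(0.525551 − (0)) × 4096 / 1.4⌋ = ⌊0.525551 × 4096/1.4⌋
     = ⌊1537.612⌋ = 1537.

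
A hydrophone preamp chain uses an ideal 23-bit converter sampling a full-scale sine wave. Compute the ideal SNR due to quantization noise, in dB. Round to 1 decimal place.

6.02(23) + 1.76 = 138.46 + 1.76 = 140.22 dB.

140.2 dB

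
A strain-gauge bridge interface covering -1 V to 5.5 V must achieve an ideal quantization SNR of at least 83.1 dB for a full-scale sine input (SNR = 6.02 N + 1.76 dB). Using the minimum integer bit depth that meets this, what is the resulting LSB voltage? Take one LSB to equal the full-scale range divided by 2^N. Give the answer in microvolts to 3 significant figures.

Span: 5.5 V − (-1 V) = 6.5 V.
Required N = ⌈(83.1 − 1.76)/6.02⌉ = ⌈13.512⌉ = 14.
Step size = 6.5/16384 V = 397 µV.

397 µV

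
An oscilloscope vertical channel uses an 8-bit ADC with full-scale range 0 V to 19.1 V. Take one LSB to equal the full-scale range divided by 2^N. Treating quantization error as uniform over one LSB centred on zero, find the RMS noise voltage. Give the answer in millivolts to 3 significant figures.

V_FS = 19.1 V.
Step size = 19.1/256 V = 74.609 mV.
V_rms = LSB/√12 = 74.609 mV / √12 = 21.5 mV.

21.5 mV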